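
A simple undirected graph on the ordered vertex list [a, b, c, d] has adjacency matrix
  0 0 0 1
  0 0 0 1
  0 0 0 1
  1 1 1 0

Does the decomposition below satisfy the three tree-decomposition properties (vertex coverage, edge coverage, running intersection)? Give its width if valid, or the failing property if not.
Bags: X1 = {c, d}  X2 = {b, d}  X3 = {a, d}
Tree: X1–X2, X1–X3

Checking the three conditions: (i) the bags cover all of {a, b, c, d}; (ii) for each edge, some bag contains both endpoints; (iii) the bags containing any fixed vertex form a subtree. All hold, so the decomposition is valid with width 2 − 1 = 1.

Yes; width 1.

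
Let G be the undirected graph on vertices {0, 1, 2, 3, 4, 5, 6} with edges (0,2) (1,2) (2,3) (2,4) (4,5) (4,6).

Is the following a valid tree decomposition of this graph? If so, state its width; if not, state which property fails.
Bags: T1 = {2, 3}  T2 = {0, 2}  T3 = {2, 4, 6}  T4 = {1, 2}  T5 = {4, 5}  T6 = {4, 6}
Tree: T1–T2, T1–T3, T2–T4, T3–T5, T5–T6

A tree decomposition must satisfy three properties: every vertex lies in some bag; for every edge, both endpoints lie together in some bag; and for every vertex, the bags containing it form a connected subtree. Here bags containing vertex 6 are not connected in the tree, so the decomposition is invalid.

No — bags containing vertex 6 are not connected in the tree.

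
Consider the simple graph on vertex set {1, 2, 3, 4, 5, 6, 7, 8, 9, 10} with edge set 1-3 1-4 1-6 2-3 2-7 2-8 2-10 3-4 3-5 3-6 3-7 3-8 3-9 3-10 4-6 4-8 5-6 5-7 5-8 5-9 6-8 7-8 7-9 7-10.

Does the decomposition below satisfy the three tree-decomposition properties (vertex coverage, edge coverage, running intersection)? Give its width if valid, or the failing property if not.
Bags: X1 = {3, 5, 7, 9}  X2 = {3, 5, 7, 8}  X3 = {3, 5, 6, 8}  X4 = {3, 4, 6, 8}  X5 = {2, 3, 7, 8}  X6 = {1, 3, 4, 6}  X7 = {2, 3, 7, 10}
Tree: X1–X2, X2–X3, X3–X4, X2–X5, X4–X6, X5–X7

Yes; width 3.

Checking the three conditions: (i) the bags cover all of {1, 2, 3, 4, 5, 6, 7, 8, 9, 10}; (ii) for each edge, some bag contains both endpoints; (iii) the bags containing any fixed vertex form a subtree. All hold, so the decomposition is valid with width 4 − 1 = 3.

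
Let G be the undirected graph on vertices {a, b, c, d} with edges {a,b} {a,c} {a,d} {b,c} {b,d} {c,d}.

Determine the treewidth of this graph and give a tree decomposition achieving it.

A single bag containing all 4 vertices is trivially a valid decomposition of width 3. On the other hand G contains the 4-clique {a, b, c, d}. A clique must lie in a single bag of any decomposition, so no decomposition can have width below 3. Combining the bounds, tw(G) = 3.

Treewidth 3.
One optimal decomposition is:
Bags: B1 = {a, b, c, d}
Tree: (single bag)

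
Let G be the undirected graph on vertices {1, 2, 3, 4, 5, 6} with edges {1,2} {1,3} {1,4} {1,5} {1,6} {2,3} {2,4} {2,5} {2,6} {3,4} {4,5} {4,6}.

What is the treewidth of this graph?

3

A width-3 tree decomposition is:
Bags: B1 = {1, 2, 4, 5}  B2 = {1, 2, 4, 6}  B3 = {1, 2, 3, 4}
Tree: B1–B2, B1–B3
Every bag has size at most 4, so the width is 4 − 1 = 3 and tw(G) ≤ 3. On the other hand G contains the 4-clique {1, 2, 3, 4}. A clique must lie in a single bag of any decomposition, so no decomposition can have width below 3. Combining the bounds, tw(G) = 3.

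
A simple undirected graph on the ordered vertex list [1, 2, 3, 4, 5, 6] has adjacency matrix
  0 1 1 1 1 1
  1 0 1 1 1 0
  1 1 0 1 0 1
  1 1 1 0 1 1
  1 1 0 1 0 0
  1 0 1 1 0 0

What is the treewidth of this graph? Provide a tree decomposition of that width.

The largest bag has 4 vertices, giving width 3; this decomposition certifies tw(G) ≤ 3. Conversely, {1, 2, 3, 4} is a clique of size 4, and the vertices of any clique must share a bag in every tree decomposition; so some bag has ≥ 4 vertices and tw(G) ≥ 3. The upper and lower bounds meet at 3, so that is the treewidth.

Treewidth 3.
One optimal decomposition is:
Bags: B1 = {1, 3, 4, 6}  B2 = {1, 2, 3, 4}  B3 = {1, 2, 4, 5}
Tree: B1–B2, B2–B3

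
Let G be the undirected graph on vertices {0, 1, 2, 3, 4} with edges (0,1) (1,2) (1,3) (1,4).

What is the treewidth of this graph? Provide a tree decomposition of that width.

Each bag holds 2 vertices, so the decomposition has width 1, which upper-bounds the treewidth. G has an edge, so its treewidth is at least 1. The upper and lower bounds meet at 1, so that is the treewidth.

Treewidth 1.
Bags: B1 = {0, 1}  B2 = {1, 4}  B3 = {1, 2}  B4 = {1, 3}
Tree: B1–B2, B1–B3, B3–B4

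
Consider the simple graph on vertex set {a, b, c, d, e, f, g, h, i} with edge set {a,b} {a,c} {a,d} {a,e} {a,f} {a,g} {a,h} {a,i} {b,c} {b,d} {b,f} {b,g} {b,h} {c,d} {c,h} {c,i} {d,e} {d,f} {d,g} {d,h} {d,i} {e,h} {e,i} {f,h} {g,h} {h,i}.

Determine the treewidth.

4

A width-4 tree decomposition is:
Bags: B1 = {a, c, d, h, i}  B2 = {a, b, c, d, h}  B3 = {a, b, d, g, h}  B4 = {a, b, d, f, h}  B5 = {a, d, e, h, i}
Tree: B1–B2, B2–B3, B2–B4, B1–B5
Every bag has size at most 5, so the width is 5 − 1 = 4 and tw(G) ≤ 4. For the lower bound, the 5 vertices {a, d, e, h, i} are pairwise adjacent, and any tree decomposition puts a clique entirely inside one bag — forcing width ≥ 4. Therefore the treewidth is 4.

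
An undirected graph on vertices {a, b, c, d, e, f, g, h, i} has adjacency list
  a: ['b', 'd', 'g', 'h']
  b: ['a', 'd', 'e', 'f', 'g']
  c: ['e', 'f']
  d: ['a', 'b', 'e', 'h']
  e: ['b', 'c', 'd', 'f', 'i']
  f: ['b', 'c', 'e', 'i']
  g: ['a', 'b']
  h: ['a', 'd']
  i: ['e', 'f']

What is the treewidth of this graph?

2

A width-2 tree decomposition is:
Bags: B1 = {a, b, d}  B2 = {a, d, h}  B3 = {b, d, e}  B4 = {a, b, g}  B5 = {b, e, f}  B6 = {e, f, i}  B7 = {c, e, f}
Tree: B1–B2, B1–B3, B1–B4, B3–B5, B5–B6, B5–B7
The largest bag has 3 vertices, giving width 2; this decomposition certifies tw(G) ≤ 2. For the lower bound, the 3 vertices {a, d, h} are pairwise adjacent, and any tree decomposition puts a clique entirely inside one bag — forcing width ≥ 2. The upper and lower bounds meet at 2, so that is the treewidth.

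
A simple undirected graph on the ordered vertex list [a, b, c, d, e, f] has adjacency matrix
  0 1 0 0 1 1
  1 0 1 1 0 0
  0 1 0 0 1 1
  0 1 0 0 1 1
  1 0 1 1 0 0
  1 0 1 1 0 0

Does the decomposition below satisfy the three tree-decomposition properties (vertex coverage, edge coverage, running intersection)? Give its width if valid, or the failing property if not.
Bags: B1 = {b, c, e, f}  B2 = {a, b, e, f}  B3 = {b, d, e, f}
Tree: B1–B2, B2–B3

Yes; width 3.

Checking the three conditions: (i) the bags cover all of {a, b, c, d, e, f}; (ii) for each edge, some bag contains both endpoints; (iii) the bags containing any fixed vertex form a subtree. All hold, so the decomposition is valid with width 4 − 1 = 3.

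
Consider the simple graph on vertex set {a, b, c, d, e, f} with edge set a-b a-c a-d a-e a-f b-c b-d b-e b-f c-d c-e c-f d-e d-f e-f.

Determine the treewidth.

A width-5 tree decomposition is:
Bags: B1 = {a, b, c, d, e, f}
Tree: (single bag)
A single bag containing all 6 vertices is trivially a valid decomposition of width 5. Conversely, {a, b, c, d, e, f} is a clique of size 6, and the vertices of any clique must share a bag in every tree decomposition; so some bag has ≥ 6 vertices and tw(G) ≥ 5. The upper and lower bounds meet at 5, so that is the treewidth.

5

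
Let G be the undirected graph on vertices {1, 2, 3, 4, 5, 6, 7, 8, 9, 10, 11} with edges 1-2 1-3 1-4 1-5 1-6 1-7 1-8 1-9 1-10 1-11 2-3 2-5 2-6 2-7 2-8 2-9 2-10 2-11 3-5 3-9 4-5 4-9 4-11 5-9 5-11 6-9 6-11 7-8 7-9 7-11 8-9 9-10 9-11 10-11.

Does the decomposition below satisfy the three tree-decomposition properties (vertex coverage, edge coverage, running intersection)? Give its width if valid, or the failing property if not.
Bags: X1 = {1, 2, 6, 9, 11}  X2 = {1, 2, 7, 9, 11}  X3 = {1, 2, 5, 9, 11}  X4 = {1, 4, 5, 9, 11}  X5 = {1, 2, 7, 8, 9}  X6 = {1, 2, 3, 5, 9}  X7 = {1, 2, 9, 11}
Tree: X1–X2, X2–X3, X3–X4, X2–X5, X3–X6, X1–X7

A tree decomposition must satisfy three properties: every vertex lies in some bag; for every edge, both endpoints lie together in some bag; and for every vertex, the bags containing it form a connected subtree. Here vertex 10 appears in no bag, so the decomposition is invalid.

No — vertex 10 appears in no bag.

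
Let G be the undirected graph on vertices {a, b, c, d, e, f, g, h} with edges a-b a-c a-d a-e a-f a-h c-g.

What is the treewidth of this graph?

1

A width-1 tree decomposition is:
Bags: B1 = {a, d}  B2 = {a, c}  B3 = {a, f}  B4 = {c, g}  B5 = {a, e}  B6 = {a, h}  B7 = {a, b}
Tree: B1–B2, B1–B3, B2–B4, B3–B5, B1–B6, B1–B7
Each bag holds 2 vertices, so the decomposition has width 1, which upper-bounds the treewidth. Any graph with an edge has treewidth ≥ 1, and G has the edge a–d. Combining the bounds, tw(G) = 1.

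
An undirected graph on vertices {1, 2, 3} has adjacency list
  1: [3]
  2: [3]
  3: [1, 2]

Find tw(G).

1

A width-1 tree decomposition is:
Bags: B1 = {1, 3}  B2 = {2, 3}
Tree: B1–B2
Each bag holds 2 vertices, so the decomposition has width 1, which upper-bounds the treewidth. Any graph with an edge has treewidth ≥ 1, and G has the edge 3–1. Combining the bounds, tw(G) = 1.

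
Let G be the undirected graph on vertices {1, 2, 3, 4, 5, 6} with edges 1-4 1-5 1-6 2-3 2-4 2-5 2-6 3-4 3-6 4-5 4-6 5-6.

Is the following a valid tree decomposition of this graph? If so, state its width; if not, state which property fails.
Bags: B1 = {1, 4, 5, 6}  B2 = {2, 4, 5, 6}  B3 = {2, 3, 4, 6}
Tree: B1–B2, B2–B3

Yes; width 3.

Vertex coverage: the bags together contain {1, 2, 3, 4, 5, 6}, the full vertex set. Edge coverage: each edge of G has both endpoints in at least one bag. Running intersection: for every vertex, the bags containing it form a connected subtree. All three properties hold, so this is a valid tree decomposition of width max|bag| − 1 = 3, and hence tw(G) ≤ 3.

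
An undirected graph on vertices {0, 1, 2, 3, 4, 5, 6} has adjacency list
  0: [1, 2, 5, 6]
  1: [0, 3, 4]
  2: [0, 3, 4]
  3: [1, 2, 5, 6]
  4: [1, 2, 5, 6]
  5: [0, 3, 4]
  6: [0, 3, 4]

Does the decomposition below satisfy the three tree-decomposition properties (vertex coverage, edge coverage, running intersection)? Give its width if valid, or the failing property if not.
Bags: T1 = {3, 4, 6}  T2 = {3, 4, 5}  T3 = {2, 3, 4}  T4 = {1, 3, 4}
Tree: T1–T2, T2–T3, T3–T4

A tree decomposition must satisfy three properties: every vertex lies in some bag; for every edge, both endpoints lie together in some bag; and for every vertex, the bags containing it form a connected subtree. Here vertex 0 appears in no bag, so the decomposition is invalid.

No — vertex 0 appears in no bag.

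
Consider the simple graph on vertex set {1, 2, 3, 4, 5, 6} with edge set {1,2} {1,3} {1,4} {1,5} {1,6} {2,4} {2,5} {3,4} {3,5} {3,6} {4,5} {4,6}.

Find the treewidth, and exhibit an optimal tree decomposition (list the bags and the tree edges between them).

The largest bag has 4 vertices, giving width 3; this decomposition certifies tw(G) ≤ 3. On the other hand G contains the 4-clique {1, 2, 4, 5}. A clique must lie in a single bag of any decomposition, so no decomposition can have width below 3. The upper and lower bounds meet at 3, so that is the treewidth.

Treewidth 3.
Bags: B1 = {1, 3, 4, 5}  B2 = {1, 2, 4, 5}  B3 = {1, 3, 4, 6}
Tree: B1–B2, B1–B3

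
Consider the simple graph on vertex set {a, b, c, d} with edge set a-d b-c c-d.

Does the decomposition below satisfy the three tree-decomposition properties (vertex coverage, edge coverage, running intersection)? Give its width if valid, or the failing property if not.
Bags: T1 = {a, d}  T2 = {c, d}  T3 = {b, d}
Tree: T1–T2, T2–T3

A tree decomposition must satisfy three properties: every vertex lies in some bag; for every edge, both endpoints lie together in some bag; and for every vertex, the bags containing it form a connected subtree. Here edge (c,b) lies in no bag, so the decomposition is invalid.

No — edge (c,b) lies in no bag.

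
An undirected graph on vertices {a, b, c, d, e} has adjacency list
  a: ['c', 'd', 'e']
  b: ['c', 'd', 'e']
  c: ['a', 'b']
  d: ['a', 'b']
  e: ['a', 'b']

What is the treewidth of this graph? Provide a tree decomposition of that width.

Treewidth 2.
One optimal decomposition is:
Bags: B1 = {a, b, e}  B2 = {a, b, d}  B3 = {a, b, c}
Tree: B1–B2, B2–B3

Every bag has size at most 3, so the width is 3 − 1 = 2 and tw(G) ≤ 2. Since b–e–a–d–b is a cycle in G, G is not acyclic. Forests are exactly the graphs of treewidth ≤ 1, so tw(G) ≥ 2. The upper and lower bounds meet at 2, so that is the treewidth.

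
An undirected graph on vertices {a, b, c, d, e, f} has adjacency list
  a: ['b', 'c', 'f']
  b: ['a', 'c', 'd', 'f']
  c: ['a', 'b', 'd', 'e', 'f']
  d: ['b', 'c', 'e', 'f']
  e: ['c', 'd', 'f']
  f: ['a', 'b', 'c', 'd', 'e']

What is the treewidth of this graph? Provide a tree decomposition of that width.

Treewidth 3.
Bags: B1 = {b, c, d, f}  B2 = {c, d, e, f}  B3 = {a, b, c, f}
Tree: B1–B2, B1–B3

Every bag has size at most 4, so the width is 4 − 1 = 3 and tw(G) ≤ 3. Conversely, {c, d, e, f} is a clique of size 4, and the vertices of any clique must share a bag in every tree decomposition; so some bag has ≥ 4 vertices and tw(G) ≥ 3. Hence tw(G) = 3 exactly.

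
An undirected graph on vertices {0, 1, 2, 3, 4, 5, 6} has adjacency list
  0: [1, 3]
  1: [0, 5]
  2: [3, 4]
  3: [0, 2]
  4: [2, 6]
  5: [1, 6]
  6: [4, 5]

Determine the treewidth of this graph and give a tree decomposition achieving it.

Each bag holds 3 vertices, so the decomposition has width 2, which upper-bounds the treewidth. For the lower bound, G contains the cycle 6–4–2–3–0–1–5–6, so G is not a forest; only forests have treewidth ≤ 1, hence tw(G) ≥ 2. Hence tw(G) = 2 exactly.

Treewidth 2.
One optimal decomposition is:
Bags: B1 = {2, 4, 6}  B2 = {2, 3, 6}  B3 = {0, 3, 6}  B4 = {0, 1, 6}  B5 = {1, 5, 6}
Tree: B1–B2, B2–B3, B3–B4, B4–B5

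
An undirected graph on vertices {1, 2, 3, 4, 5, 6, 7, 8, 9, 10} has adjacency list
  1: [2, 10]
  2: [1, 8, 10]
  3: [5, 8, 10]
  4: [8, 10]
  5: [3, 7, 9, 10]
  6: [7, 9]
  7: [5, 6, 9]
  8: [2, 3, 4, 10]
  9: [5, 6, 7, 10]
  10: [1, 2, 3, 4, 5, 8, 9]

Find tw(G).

A width-2 tree decomposition is:
Bags: B1 = {3, 5, 10}  B2 = {3, 8, 10}  B3 = {5, 9, 10}  B4 = {5, 7, 9}  B5 = {4, 8, 10}  B6 = {2, 8, 10}  B7 = {1, 2, 10}  B8 = {6, 7, 9}
Tree: B1–B2, B1–B3, B3–B4, B2–B5, B5–B6, B6–B7, B4–B8
Each bag holds 3 vertices, so the decomposition has width 2, which upper-bounds the treewidth. Conversely, {2, 8, 10} is a clique of size 3, and the vertices of any clique must share a bag in every tree decomposition; so some bag has ≥ 3 vertices and tw(G) ≥ 2. Hence tw(G) = 2 exactly.

2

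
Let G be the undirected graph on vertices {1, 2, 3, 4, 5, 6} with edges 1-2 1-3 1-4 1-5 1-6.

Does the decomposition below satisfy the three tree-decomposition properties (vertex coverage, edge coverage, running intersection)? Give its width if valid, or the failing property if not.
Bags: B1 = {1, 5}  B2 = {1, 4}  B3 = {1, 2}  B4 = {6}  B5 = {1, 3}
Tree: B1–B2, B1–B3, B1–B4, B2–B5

No — edge (1,6) lies in no bag.

A tree decomposition must satisfy three properties: every vertex lies in some bag; for every edge, both endpoints lie together in some bag; and for every vertex, the bags containing it form a connected subtree. Here edge (1,6) lies in no bag, so the decomposition is invalid.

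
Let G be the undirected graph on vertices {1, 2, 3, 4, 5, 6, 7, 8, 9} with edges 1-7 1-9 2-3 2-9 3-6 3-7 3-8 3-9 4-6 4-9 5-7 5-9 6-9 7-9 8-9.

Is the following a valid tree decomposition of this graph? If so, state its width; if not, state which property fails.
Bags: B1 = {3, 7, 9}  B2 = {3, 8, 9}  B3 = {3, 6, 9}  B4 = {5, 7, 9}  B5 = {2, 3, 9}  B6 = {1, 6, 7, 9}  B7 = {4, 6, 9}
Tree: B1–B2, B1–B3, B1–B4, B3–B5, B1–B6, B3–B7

A tree decomposition must satisfy three properties: every vertex lies in some bag; for every edge, both endpoints lie together in some bag; and for every vertex, the bags containing it form a connected subtree. Here bags containing vertex 6 are not connected in the tree, so the decomposition is invalid.

No — bags containing vertex 6 are not connected in the tree.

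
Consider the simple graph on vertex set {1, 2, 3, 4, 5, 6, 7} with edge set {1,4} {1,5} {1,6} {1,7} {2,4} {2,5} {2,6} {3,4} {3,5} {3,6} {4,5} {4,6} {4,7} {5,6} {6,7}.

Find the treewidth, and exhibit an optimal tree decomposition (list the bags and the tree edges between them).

The largest bag has 4 vertices, giving width 3; this decomposition certifies tw(G) ≤ 3. On the other hand G contains the 4-clique {1, 4, 5, 6}. A clique must lie in a single bag of any decomposition, so no decomposition can have width below 3. The upper and lower bounds meet at 3, so that is the treewidth.

Treewidth 3.
One such decomposition:
Bags: B1 = {1, 4, 5, 6}  B2 = {2, 4, 5, 6}  B3 = {3, 4, 5, 6}  B4 = {1, 4, 6, 7}
Tree: B1–B2, B1–B3, B1–B4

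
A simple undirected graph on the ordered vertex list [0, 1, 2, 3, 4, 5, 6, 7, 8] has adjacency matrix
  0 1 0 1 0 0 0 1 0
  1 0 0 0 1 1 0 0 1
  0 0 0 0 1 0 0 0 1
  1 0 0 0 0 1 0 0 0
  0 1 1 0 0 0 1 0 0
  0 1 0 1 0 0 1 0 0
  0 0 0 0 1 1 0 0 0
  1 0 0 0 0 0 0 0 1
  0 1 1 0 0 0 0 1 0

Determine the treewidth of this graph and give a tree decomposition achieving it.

Treewidth 3.
One optimal decomposition is:
Bags: B1 = {0, 2, 7, 8}  B2 = {0, 1, 2, 8}  B3 = {0, 1, 2, 4}  B4 = {0, 1, 3, 4}  B5 = {1, 3, 4, 5}  B6 = {3, 4, 5, 6}
Tree: B1–B2, B2–B3, B3–B4, B4–B5, B5–B6

Every bag has size at most 4, so the width is 4 − 1 = 3 and tw(G) ≤ 3. For the lower bound: the 4 vertex sets {2,7,8}, {0}, {1}, {3,4,5,6} are disjoint, each induces a connected subgraph, and every pair is joined by at least one edge of G. Contracting each set to a single vertex therefore yields K_{4} as a minor, and since treewidth is minor-monotone, tw(G) ≥ tw(K_{4}) = 3. Combining the bounds, tw(G) = 3.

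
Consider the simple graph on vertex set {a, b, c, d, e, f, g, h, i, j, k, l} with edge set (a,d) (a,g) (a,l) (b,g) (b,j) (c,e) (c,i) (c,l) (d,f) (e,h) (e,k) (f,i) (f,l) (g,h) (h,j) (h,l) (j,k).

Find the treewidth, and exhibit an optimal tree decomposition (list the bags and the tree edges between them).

Every bag has size at most 4, so the width is 4 − 1 = 3 and tw(G) ≤ 3. For the lower bound: the 4 vertex sets {b,j,k}, {e}, {h}, {a,c,g,l} are disjoint, each induces a connected subgraph, and every pair is joined by at least one edge of G. Contracting each set to a single vertex therefore yields K_{4} as a minor, and since treewidth is minor-monotone, tw(G) ≥ tw(K_{4}) = 3. Hence tw(G) = 3 exactly.

Treewidth 3.
One such decomposition:
Bags: B1 = {b, e, j, k}  B2 = {b, e, h, j}  B3 = {b, e, g, h}  B4 = {c, e, g, h}  B5 = {c, g, h, l}  B6 = {a, c, g, l}  B7 = {a, c, i, l}  B8 = {a, f, i, l}  B9 = {a, d, f, i}
Tree: B1–B2, B2–B3, B3–B4, B4–B5, B5–B6, B6–B7, B7–B8, B8–B9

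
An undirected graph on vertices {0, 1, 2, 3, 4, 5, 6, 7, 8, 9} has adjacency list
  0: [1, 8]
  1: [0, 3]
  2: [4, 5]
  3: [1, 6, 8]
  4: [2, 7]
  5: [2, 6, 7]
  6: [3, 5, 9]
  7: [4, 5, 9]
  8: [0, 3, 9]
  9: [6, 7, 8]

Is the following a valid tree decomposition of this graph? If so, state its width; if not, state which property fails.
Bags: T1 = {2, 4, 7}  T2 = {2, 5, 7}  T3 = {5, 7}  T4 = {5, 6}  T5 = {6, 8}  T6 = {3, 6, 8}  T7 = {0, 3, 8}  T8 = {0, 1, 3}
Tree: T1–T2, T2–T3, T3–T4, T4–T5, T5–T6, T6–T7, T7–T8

A tree decomposition must satisfy three properties: every vertex lies in some bag; for every edge, both endpoints lie together in some bag; and for every vertex, the bags containing it form a connected subtree. Here vertex 9 appears in no bag, so the decomposition is invalid.

No — vertex 9 appears in no bag.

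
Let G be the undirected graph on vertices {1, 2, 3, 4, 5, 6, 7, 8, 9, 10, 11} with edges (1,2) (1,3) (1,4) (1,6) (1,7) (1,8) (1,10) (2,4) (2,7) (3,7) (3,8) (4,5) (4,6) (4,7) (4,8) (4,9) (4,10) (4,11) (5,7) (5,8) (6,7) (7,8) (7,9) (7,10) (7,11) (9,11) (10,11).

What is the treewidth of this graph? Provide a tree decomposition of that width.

Treewidth 3.
Bags: B1 = {1, 4, 7, 10}  B2 = {1, 4, 7, 8}  B3 = {1, 2, 4, 7}  B4 = {1, 3, 7, 8}  B5 = {4, 7, 10, 11}  B6 = {1, 4, 6, 7}  B7 = {4, 7, 9, 11}  B8 = {4, 5, 7, 8}
Tree: B1–B2, B2–B3, B2–B4, B1–B5, B1–B6, B5–B7, B2–B8

Each bag holds 4 vertices, so the decomposition has width 3, which upper-bounds the treewidth. Conversely, {1, 3, 7, 8} is a clique of size 4, and the vertices of any clique must share a bag in every tree decomposition; so some bag has ≥ 4 vertices and tw(G) ≥ 3. Combining the bounds, tw(G) = 3.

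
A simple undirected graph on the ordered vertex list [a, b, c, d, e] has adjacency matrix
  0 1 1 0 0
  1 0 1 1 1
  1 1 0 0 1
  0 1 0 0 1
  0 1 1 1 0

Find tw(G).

A width-2 tree decomposition is:
Bags: B1 = {b, d, e}  B2 = {b, c, e}  B3 = {a, b, c}
Tree: B1–B2, B2–B3
Every bag has size at most 3, so the width is 3 − 1 = 2 and tw(G) ≤ 2. On the other hand G contains the 3-clique {b, d, e}. A clique must lie in a single bag of any decomposition, so no decomposition can have width below 2. Therefore the treewidth is 2.

2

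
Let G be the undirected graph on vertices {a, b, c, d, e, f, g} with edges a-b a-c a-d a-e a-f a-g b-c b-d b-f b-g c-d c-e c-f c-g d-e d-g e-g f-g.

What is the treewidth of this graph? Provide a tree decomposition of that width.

Each bag holds 5 vertices, so the decomposition has width 4, which upper-bounds the treewidth. On the other hand G contains the 5-clique {a, c, d, e, g}. A clique must lie in a single bag of any decomposition, so no decomposition can have width below 4. Therefore the treewidth is 4.

Treewidth 4.
Bags: B1 = {a, c, d, e, g}  B2 = {a, b, c, d, g}  B3 = {a, b, c, f, g}
Tree: B1–B2, B2–B3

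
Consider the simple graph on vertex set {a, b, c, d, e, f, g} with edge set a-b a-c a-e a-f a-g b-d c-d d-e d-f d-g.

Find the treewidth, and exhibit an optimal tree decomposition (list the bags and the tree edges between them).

Treewidth 2.
One optimal decomposition is:
Bags: B1 = {a, d, g}  B2 = {a, d, e}  B3 = {a, c, d}  B4 = {a, b, d}  B5 = {a, d, f}
Tree: B1–B2, B2–B3, B3–B4, B4–B5

Each bag holds 3 vertices, so the decomposition has width 2, which upper-bounds the treewidth. The edges d–g–a–e–d form a cycle, so G is not a tree and its treewidth is at least 2. Therefore the treewidth is 2.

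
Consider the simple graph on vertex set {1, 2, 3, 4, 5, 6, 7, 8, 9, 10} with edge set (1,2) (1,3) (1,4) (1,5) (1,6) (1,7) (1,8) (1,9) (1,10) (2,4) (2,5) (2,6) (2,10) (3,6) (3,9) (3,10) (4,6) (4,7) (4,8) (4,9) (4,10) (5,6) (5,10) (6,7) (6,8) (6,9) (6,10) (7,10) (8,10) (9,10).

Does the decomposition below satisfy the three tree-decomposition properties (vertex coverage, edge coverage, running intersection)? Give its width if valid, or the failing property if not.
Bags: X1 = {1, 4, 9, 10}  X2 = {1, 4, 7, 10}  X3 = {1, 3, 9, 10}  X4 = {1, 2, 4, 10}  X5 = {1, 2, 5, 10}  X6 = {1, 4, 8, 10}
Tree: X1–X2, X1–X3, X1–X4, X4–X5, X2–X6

A tree decomposition must satisfy three properties: every vertex lies in some bag; for every edge, both endpoints lie together in some bag; and for every vertex, the bags containing it form a connected subtree. Here vertex 6 appears in no bag, so the decomposition is invalid.

No — vertex 6 appears in no bag.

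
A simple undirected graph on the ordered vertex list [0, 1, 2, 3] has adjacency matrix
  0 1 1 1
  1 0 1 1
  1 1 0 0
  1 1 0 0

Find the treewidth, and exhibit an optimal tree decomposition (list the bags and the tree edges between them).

Each bag holds 3 vertices, so the decomposition has width 2, which upper-bounds the treewidth. Conversely, {0, 1, 2} is a clique of size 3, and the vertices of any clique must share a bag in every tree decomposition; so some bag has ≥ 3 vertices and tw(G) ≥ 2. The upper and lower bounds meet at 2, so that is the treewidth.

Treewidth 2.
Bags: B1 = {0, 1, 2}  B2 = {0, 1, 3}
Tree: B1–B2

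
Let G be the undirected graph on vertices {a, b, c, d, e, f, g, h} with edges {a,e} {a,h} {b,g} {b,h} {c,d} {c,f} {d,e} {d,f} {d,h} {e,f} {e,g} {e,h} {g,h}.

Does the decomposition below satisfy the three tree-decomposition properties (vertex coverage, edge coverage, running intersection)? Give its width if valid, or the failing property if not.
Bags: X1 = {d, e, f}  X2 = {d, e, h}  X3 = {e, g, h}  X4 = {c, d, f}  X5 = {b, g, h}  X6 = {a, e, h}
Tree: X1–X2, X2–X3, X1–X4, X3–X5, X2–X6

Yes; width 2.

Checking the three conditions: (i) the bags cover all of {a, b, c, d, e, f, g, h}; (ii) for each edge, some bag contains both endpoints; (iii) the bags containing any fixed vertex form a subtree. All hold, so the decomposition is valid with width 3 − 1 = 2.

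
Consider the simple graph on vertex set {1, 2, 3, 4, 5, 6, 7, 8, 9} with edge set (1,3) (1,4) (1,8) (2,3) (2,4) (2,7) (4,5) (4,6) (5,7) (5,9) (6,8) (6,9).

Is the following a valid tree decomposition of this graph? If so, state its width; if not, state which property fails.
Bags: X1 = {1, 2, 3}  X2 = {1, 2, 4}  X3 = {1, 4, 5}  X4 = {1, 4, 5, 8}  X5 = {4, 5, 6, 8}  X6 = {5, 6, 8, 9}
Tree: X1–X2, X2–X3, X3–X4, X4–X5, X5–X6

No — vertex 7 appears in no bag.

A tree decomposition must satisfy three properties: every vertex lies in some bag; for every edge, both endpoints lie together in some bag; and for every vertex, the bags containing it form a connected subtree. Here vertex 7 appears in no bag, so the decomposition is invalid.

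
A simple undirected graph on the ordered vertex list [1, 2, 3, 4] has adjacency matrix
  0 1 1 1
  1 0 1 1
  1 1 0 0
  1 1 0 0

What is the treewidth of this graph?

A width-2 tree decomposition is:
Bags: B1 = {1, 2, 3}  B2 = {1, 2, 4}
Tree: B1–B2
Each bag holds 3 vertices, so the decomposition has width 2, which upper-bounds the treewidth. Conversely, {1, 2, 3} is a clique of size 3, and the vertices of any clique must share a bag in every tree decomposition; so some bag has ≥ 3 vertices and tw(G) ≥ 2. Hence tw(G) = 2 exactly.

2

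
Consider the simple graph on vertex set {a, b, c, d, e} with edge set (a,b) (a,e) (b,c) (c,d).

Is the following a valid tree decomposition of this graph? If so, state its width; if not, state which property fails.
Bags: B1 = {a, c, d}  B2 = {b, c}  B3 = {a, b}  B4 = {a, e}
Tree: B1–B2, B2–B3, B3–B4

No — bags containing vertex a are not connected in the tree.

A tree decomposition must satisfy three properties: every vertex lies in some bag; for every edge, both endpoints lie together in some bag; and for every vertex, the bags containing it form a connected subtree. Here bags containing vertex a are not connected in the tree, so the decomposition is invalid.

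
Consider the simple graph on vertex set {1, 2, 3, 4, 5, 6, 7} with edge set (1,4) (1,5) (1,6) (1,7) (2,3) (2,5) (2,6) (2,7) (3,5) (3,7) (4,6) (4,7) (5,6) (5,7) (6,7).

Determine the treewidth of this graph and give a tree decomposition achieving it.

Treewidth 3.
One such decomposition:
Bags: B1 = {1, 4, 6, 7}  B2 = {1, 5, 6, 7}  B3 = {2, 5, 6, 7}  B4 = {2, 3, 5, 7}
Tree: B1–B2, B2–B3, B3–B4

The largest bag has 4 vertices, giving width 3; this decomposition certifies tw(G) ≤ 3. For the lower bound, the 4 vertices {1, 4, 6, 7} are pairwise adjacent, and any tree decomposition puts a clique entirely inside one bag — forcing width ≥ 3. Combining the bounds, tw(G) = 3.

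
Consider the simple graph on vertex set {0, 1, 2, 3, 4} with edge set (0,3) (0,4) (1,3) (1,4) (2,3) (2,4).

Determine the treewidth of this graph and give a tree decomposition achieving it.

Treewidth 2.
One such decomposition:
Bags: B1 = {0, 3, 4}  B2 = {1, 3, 4}  B3 = {2, 3, 4}
Tree: B1–B2, B2–B3

The largest bag has 3 vertices, giving width 2; this decomposition certifies tw(G) ≤ 2. For the lower bound, G contains the cycle 4–0–3–1–4, so G is not a forest; only forests have treewidth ≤ 1, hence tw(G) ≥ 2. Therefore the treewidth is 2.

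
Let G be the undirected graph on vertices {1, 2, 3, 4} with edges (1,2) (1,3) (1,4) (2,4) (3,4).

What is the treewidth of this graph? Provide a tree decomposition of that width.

Treewidth 2.
One optimal decomposition is:
Bags: B1 = {1, 2, 4}  B2 = {1, 3, 4}
Tree: B1–B2

Each bag holds 3 vertices, so the decomposition has width 2, which upper-bounds the treewidth. Conversely, {1, 2, 4} is a clique of size 3, and the vertices of any clique must share a bag in every tree decomposition; so some bag has ≥ 3 vertices and tw(G) ≥ 2. Hence tw(G) = 2 exactly.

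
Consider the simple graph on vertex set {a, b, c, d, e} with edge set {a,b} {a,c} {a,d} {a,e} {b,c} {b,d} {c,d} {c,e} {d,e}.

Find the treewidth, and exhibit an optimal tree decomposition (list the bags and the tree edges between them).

Each bag holds 4 vertices, so the decomposition has width 3, which upper-bounds the treewidth. For the lower bound, the 4 vertices {a, c, d, e} are pairwise adjacent, and any tree decomposition puts a clique entirely inside one bag — forcing width ≥ 3. The upper and lower bounds meet at 3, so that is the treewidth.

Treewidth 3.
One optimal decomposition is:
Bags: B1 = {a, b, c, d}  B2 = {a, c, d, e}
Tree: B1–B2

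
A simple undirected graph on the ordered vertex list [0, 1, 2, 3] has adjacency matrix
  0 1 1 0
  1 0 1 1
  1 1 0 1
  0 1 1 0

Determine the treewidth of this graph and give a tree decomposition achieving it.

Treewidth 2.
One optimal decomposition is:
Bags: B1 = {1, 2, 3}  B2 = {0, 1, 2}
Tree: B1–B2

The largest bag has 3 vertices, giving width 2; this decomposition certifies tw(G) ≤ 2. On the other hand G contains the 3-clique {0, 1, 2}. A clique must lie in a single bag of any decomposition, so no decomposition can have width below 2. Therefore the treewidth is 2.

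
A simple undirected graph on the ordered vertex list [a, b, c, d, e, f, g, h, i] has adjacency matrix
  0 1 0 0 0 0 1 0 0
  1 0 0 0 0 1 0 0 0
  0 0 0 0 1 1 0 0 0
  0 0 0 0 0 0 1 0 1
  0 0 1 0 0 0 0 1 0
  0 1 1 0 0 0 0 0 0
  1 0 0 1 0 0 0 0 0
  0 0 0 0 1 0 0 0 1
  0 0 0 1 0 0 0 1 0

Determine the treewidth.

A width-2 tree decomposition is:
Bags: B1 = {b, c, f}  B2 = {a, b, c}  B3 = {a, c, g}  B4 = {c, d, g}  B5 = {c, d, i}  B6 = {c, h, i}  B7 = {c, e, h}
Tree: B1–B2, B2–B3, B3–B4, B4–B5, B5–B6, B6–B7
Every bag has size at most 3, so the width is 3 − 1 = 2 and tw(G) ≤ 2. For the lower bound, G contains the cycle c–f–b–a–g–d–i–h–e–c, so G is not a forest; only forests have treewidth ≤ 1, hence tw(G) ≥ 2. Combining the bounds, tw(G) = 2.

2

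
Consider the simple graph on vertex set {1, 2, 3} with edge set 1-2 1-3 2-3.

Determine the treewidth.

2

A width-2 tree decomposition is:
Bags: B1 = {1, 2, 3}
Tree: (single bag)
With just one bag of size 3, the width is 3 − 1 = 2, so tw(G) ≤ 2. Conversely, {1, 2, 3} is a clique of size 3, and the vertices of any clique must share a bag in every tree decomposition; so some bag has ≥ 3 vertices and tw(G) ≥ 2. Hence tw(G) = 2 exactly.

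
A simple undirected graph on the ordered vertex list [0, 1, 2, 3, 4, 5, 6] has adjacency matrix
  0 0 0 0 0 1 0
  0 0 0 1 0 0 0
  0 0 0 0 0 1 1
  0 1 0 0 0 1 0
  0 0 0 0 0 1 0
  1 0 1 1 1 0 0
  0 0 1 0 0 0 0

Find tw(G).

A width-1 tree decomposition is:
Bags: B1 = {2, 5}  B2 = {3, 5}  B3 = {2, 6}  B4 = {0, 5}  B5 = {4, 5}  B6 = {1, 3}
Tree: B1–B2, B1–B3, B1–B4, B2–B5, B2–B6
Each bag holds 2 vertices, so the decomposition has width 1, which upper-bounds the treewidth. Any graph with an edge has treewidth ≥ 1, and G has the edge 5–2. The upper and lower bounds meet at 1, so that is the treewidth.

1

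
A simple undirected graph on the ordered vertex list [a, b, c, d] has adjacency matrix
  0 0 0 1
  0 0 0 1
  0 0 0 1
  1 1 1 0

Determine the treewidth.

1

A width-1 tree decomposition is:
Bags: B1 = {b, d}  B2 = {a, d}  B3 = {c, d}
Tree: B1–B2, B1–B3
Every bag has size at most 2, so the width is 2 − 1 = 1 and tw(G) ≤ 1. G has an edge, so its treewidth is at least 1. Combining the bounds, tw(G) = 1.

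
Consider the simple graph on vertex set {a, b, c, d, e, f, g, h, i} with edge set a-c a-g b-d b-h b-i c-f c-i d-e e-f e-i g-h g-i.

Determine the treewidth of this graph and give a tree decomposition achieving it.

Each bag holds 4 vertices, so the decomposition has width 3, which upper-bounds the treewidth. For the lower bound: the 4 vertex sets {b,d,h}, {g}, {i}, {a,c,e,f} are disjoint, each induces a connected subgraph, and every pair is joined by at least one edge of G. Contracting each set to a single vertex therefore yields K_{4} as a minor, and since treewidth is minor-monotone, tw(G) ≥ tw(K_{4}) = 3. The upper and lower bounds meet at 3, so that is the treewidth.

Treewidth 3.
One such decomposition:
Bags: B1 = {b, d, g, h}  B2 = {b, d, g, i}  B3 = {d, e, g, i}  B4 = {a, e, g, i}  B5 = {a, c, e, i}  B6 = {a, c, e, f}
Tree: B1–B2, B2–B3, B3–B4, B4–B5, B5–B6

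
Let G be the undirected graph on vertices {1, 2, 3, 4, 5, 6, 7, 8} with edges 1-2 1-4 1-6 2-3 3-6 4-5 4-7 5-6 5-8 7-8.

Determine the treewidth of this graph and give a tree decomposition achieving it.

Every bag has size at most 3, so the width is 3 − 1 = 2 and tw(G) ≤ 2. For the lower bound, G contains the cycle 7–8–5–4–7, so G is not a forest; only forests have treewidth ≤ 1, hence tw(G) ≥ 2. Therefore the treewidth is 2.

Treewidth 2.
Bags: B1 = {4, 7, 8}  B2 = {4, 5, 8}  B3 = {1, 4, 5}  B4 = {1, 5, 6}  B5 = {1, 2, 6}  B6 = {2, 3, 6}
Tree: B1–B2, B2–B3, B3–B4, B4–B5, B5–B6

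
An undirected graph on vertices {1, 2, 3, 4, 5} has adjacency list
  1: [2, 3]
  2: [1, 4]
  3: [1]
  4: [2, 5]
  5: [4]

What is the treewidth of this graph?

1

A width-1 tree decomposition is:
Bags: B1 = {4, 5}  B2 = {2, 4}  B3 = {1, 2}  B4 = {1, 3}
Tree: B1–B2, B2–B3, B3–B4
Every bag has size at most 2, so the width is 2 − 1 = 1 and tw(G) ≤ 1. G has an edge, so its treewidth is at least 1. Combining the bounds, tw(G) = 1.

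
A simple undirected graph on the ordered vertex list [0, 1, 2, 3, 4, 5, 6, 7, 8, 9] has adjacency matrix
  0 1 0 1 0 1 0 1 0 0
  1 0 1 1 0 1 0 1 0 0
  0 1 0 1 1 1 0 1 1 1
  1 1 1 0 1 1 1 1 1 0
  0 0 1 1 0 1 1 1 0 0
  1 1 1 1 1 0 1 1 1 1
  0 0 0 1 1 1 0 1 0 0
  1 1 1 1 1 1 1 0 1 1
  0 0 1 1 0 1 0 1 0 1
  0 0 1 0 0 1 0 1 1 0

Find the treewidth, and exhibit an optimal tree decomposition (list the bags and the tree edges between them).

The largest bag has 5 vertices, giving width 4; this decomposition certifies tw(G) ≤ 4. For the lower bound, the 5 vertices {2, 5, 7, 8, 9} are pairwise adjacent, and any tree decomposition puts a clique entirely inside one bag — forcing width ≥ 4. Hence tw(G) = 4 exactly.

Treewidth 4.
One such decomposition:
Bags: B1 = {1, 2, 3, 5, 7}  B2 = {2, 3, 5, 7, 8}  B3 = {0, 1, 3, 5, 7}  B4 = {2, 3, 4, 5, 7}  B5 = {2, 5, 7, 8, 9}  B6 = {3, 4, 5, 6, 7}
Tree: B1–B2, B1–B3, B2–B4, B2–B5, B4–B6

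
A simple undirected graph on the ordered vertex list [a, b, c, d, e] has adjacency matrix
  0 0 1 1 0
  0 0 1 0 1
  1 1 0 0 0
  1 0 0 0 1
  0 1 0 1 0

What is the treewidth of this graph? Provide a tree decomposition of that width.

Treewidth 2.
One such decomposition:
Bags: B1 = {a, c, d}  B2 = {b, c, d}  B3 = {b, d, e}
Tree: B1–B2, B2–B3

Every bag has size at most 3, so the width is 3 − 1 = 2 and tw(G) ≤ 2. The edges d–a–c–b–e–d form a cycle, so G is not a tree and its treewidth is at least 2. Combining the bounds, tw(G) = 2.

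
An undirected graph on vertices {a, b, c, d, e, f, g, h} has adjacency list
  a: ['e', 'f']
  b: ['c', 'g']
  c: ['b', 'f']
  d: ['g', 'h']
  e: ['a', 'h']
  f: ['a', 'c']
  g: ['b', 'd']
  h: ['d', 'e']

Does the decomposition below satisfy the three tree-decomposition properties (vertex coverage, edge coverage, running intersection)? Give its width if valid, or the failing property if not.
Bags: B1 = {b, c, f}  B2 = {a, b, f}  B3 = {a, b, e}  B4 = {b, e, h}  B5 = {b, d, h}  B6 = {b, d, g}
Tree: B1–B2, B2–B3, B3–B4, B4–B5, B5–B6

Every vertex of G appears in some bag (union = {a, b, c, d, e, f, g, h}); every edge is covered by a bag; and for each vertex v the set of bags containing v is connected in the bag tree. The decomposition is therefore valid. The largest bag has 3 vertices, so the width is 2.

Yes; width 2.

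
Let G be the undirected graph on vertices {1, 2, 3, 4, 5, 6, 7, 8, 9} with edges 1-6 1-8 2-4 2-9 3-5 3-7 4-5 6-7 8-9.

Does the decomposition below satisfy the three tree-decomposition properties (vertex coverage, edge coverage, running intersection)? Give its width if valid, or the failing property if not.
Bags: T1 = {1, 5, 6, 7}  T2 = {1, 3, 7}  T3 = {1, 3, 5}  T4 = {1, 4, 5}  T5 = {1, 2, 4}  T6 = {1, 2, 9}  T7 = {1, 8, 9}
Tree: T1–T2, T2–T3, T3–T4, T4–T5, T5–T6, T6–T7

No — bags containing vertex 5 are not connected in the tree.

A tree decomposition must satisfy three properties: every vertex lies in some bag; for every edge, both endpoints lie together in some bag; and for every vertex, the bags containing it form a connected subtree. Here bags containing vertex 5 are not connected in the tree, so the decomposition is invalid.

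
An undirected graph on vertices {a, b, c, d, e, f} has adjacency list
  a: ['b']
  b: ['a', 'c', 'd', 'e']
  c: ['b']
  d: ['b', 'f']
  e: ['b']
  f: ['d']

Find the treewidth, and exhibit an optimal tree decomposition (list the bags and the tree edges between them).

Each bag holds 2 vertices, so the decomposition has width 1, which upper-bounds the treewidth. Any graph with an edge has treewidth ≥ 1, and G has the edge e–b. Hence tw(G) = 1 exactly.

Treewidth 1.
One such decomposition:
Bags: B1 = {b, e}  B2 = {b, d}  B3 = {b, c}  B4 = {d, f}  B5 = {a, b}
Tree: B1–B2, B2–B3, B2–B4, B3–B5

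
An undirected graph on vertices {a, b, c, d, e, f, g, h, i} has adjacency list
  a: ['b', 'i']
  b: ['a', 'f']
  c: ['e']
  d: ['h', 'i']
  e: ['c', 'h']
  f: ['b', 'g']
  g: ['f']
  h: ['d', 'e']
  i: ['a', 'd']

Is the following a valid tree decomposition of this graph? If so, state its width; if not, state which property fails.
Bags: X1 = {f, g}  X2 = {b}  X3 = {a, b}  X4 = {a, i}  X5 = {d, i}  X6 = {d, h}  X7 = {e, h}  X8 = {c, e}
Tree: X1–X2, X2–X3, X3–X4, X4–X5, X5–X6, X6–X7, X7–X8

A tree decomposition must satisfy three properties: every vertex lies in some bag; for every edge, both endpoints lie together in some bag; and for every vertex, the bags containing it form a connected subtree. Here edge (f,b) lies in no bag, so the decomposition is invalid.

No — edge (f,b) lies in no bag.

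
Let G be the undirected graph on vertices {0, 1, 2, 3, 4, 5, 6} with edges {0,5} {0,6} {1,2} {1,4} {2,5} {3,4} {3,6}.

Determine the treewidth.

2

A width-2 tree decomposition is:
Bags: B1 = {0, 3, 6}  B2 = {0, 3, 5}  B3 = {2, 3, 5}  B4 = {1, 2, 3}  B5 = {1, 3, 4}
Tree: B1–B2, B2–B3, B3–B4, B4–B5
Every bag has size at most 3, so the width is 3 − 1 = 2 and tw(G) ≤ 2. For the lower bound, G contains the cycle 3–6–0–5–2–1–4–3, so G is not a forest; only forests have treewidth ≤ 1, hence tw(G) ≥ 2. Hence tw(G) = 2 exactly.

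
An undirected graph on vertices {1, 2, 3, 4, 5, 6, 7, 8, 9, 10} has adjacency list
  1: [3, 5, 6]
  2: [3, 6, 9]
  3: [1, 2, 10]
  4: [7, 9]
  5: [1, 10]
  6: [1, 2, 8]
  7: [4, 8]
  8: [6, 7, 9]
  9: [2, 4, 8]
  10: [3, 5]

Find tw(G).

2

A width-2 tree decomposition is:
Bags: B1 = {4, 7, 9}  B2 = {7, 8, 9}  B3 = {2, 8, 9}  B4 = {2, 6, 8}  B5 = {2, 3, 6}  B6 = {1, 3, 6}  B7 = {1, 3, 10}  B8 = {1, 5, 10}
Tree: B1–B2, B2–B3, B3–B4, B4–B5, B5–B6, B6–B7, B7–B8
The largest bag has 3 vertices, giving width 2; this decomposition certifies tw(G) ≤ 2. The edges 4–7–8–9–4 form a cycle, so G is not a tree and its treewidth is at least 2. Hence tw(G) = 2 exactly.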